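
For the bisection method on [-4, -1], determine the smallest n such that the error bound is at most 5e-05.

We need (b-a)/2^n ≤ 5e-05
(-1 - (-4))/2^n ≤ 5e-05
3/2^n ≤ 5e-05
2^n ≥ 60000
n ≥ log₂(60000) = 15.87
n ≥ 16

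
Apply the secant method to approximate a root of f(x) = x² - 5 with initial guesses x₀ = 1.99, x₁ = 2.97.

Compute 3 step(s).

f(x) = x² - 5
x₀ = 1.99, x₁ = 2.97

Secant formula: x_{n+1} = x_n - f(x_n)(x_n - x_{n-1})/(f(x_n) - f(x_{n-1}))

Iteration 1:
  f(1.990000) = -1.039900
  f(2.970000) = 3.820900
  x_2 = 2.970000 - 3.820900×(2.970000 - 1.990000)/(3.820900 - (-1.039900))
       = 2.199657
Iteration 2:
  f(2.970000) = 3.820900
  f(2.199657) = -0.161508
  x_3 = 2.199657 - (-0.161508)×(2.199657 - 2.970000)/(-0.161508 - 3.820900)
       = 2.230899
Iteration 3:
  f(2.199657) = -0.161508
  f(2.230899) = -0.023091
  x_4 = 2.230899 - (-0.023091)×(2.230899 - 2.199657)/(-0.023091 - (-0.161508))
       = 2.236110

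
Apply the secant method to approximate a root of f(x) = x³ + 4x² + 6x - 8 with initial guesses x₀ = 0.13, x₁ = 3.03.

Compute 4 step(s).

f(x) = x³ + 4x² + 6x - 8
x₀ = 0.13, x₁ = 3.03

Secant formula: x_{n+1} = x_n - f(x_n)(x_n - x_{n-1})/(f(x_n) - f(x_{n-1}))

Iteration 1:
  f(0.130000) = -7.150203
  f(3.030000) = 74.721727
  x_2 = 3.030000 - 74.721727×(3.030000 - 0.130000)/(74.721727 - (-7.150203))
       = 0.383269
Iteration 2:
  f(3.030000) = 74.721727
  f(0.383269) = -5.056509
  x_3 = 0.383269 - (-5.056509)×(0.383269 - 3.030000)/(-5.056509 - 74.721727)
       = 0.551024
Iteration 3:
  f(0.383269) = -5.056509
  f(0.551024) = -3.312041
  x_4 = 0.551024 - (-3.312041)×(0.551024 - 0.383269)/(-3.312041 - (-5.056509))
       = 0.869524
Iteration 4:
  f(0.551024) = -3.312041
  f(0.869524) = 0.898849
  x_5 = 0.869524 - 0.898849×(0.869524 - 0.551024)/(0.898849 - (-3.312041))
       = 0.801537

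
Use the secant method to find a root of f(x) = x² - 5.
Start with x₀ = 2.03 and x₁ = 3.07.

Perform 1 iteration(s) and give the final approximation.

f(x) = x² - 5
x₀ = 2.03, x₁ = 3.07

Secant formula: x_{n+1} = x_n - f(x_n)(x_n - x_{n-1})/(f(x_n) - f(x_{n-1}))

Iteration 1:
  f(2.030000) = -0.879100
  f(3.070000) = 4.424900
  x_2 = 3.070000 - 4.424900×(3.070000 - 2.030000)/(4.424900 - (-0.879100))
       = 2.202373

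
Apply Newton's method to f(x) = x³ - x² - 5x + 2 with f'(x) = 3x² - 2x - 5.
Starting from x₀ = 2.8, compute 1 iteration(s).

f(x) = x³ - x² - 5x + 2
f'(x) = 3x² - 2x - 5
x₀ = 2.8

Newton-Raphson formula: x_{n+1} = x_n - f(x_n)/f'(x_n)

Iteration 1:
  f(2.800000) = 2.112000
  f'(2.800000) = 12.920000
  x_1 = 2.800000 - 2.112000/12.920000 = 2.636533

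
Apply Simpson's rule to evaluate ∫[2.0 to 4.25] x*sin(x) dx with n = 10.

f(x) = x*sin(x)
a = 2.0, b = 4.25, n = 10
h = (b - a)/n = 0.225000

Simpson's rule: (h/3)[f(x₀) + 4f(x₁) + 2f(x₂) + ... + f(xₙ)]

x_0 = 2.0000, f(x_0) = 1.818595, coefficient = 1
x_1 = 2.2250, f(x_1) = 1.765610, coefficient = 4
x_2 = 2.4500, f(x_2) = 1.562524, coefficient = 2
x_3 = 2.6750, f(x_3) = 1.203337, coefficient = 4
x_4 = 2.9000, f(x_4) = 0.693823, coefficient = 2
x_5 = 3.1250, f(x_5) = 0.051850, coefficient = 4
x_6 = 3.3500, f(x_6) = -0.693122, coefficient = 2
x_7 = 3.5750, f(x_7) = -1.501377, coefficient = 4
x_8 = 3.8000, f(x_8) = -2.325060, coefficient = 2
x_9 = 4.0250, f(x_9) = -3.110944, coefficient = 4
x_10 = 4.2500, f(x_10) = -3.803705, coefficient = 1

I ≈ (0.225000/3) × -9.874874 = -0.740616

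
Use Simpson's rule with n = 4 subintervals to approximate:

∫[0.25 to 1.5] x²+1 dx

f(x) = x²+1
a = 0.25, b = 1.5, n = 4
h = (b - a)/n = 0.312500

Simpson's rule: (h/3)[f(x₀) + 4f(x₁) + 2f(x₂) + ... + f(xₙ)]

x_0 = 0.2500, f(x_0) = 1.062500, coefficient = 1
x_1 = 0.5625, f(x_1) = 1.316406, coefficient = 4
x_2 = 0.8750, f(x_2) = 1.765625, coefficient = 2
x_3 = 1.1875, f(x_3) = 2.410156, coefficient = 4
x_4 = 1.5000, f(x_4) = 3.250000, coefficient = 1

I ≈ (0.312500/3) × 22.750000 = 2.369792
Exact value: 2.369792
Error: 0.000000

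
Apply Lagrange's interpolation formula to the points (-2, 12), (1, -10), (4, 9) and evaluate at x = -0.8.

Lagrange interpolation formula:
P(x) = Σ yᵢ × Lᵢ(x)
where Lᵢ(x) = Π_{j≠i} (x - xⱼ)/(xᵢ - xⱼ)

L_0(-0.8) = (-0.8 - 1)/(-2 - 1) × (-0.8 - 4)/(-2 - 4) = 0.480000
L_1(-0.8) = (-0.8 - (-2))/(1 - (-2)) × (-0.8 - 4)/(1 - 4) = 0.640000
L_2(-0.8) = (-0.8 - (-2))/(4 - (-2)) × (-0.8 - 1)/(4 - 1) = -0.120000

P(-0.8) = 12×L_0(-0.8) + (-10)×L_1(-0.8) + 9×L_2(-0.8)
P(-0.8) = -1.720000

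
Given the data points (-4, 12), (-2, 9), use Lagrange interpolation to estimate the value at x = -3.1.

Lagrange interpolation formula:
P(x) = Σ yᵢ × Lᵢ(x)
where Lᵢ(x) = Π_{j≠i} (x - xⱼ)/(xᵢ - xⱼ)

L_0(-3.1) = (-3.1 - (-2))/(-4 - (-2)) = 0.550000
L_1(-3.1) = (-3.1 - (-4))/(-2 - (-4)) = 0.450000

P(-3.1) = 12×L_0(-3.1) + 9×L_1(-3.1)
P(-3.1) = 10.650000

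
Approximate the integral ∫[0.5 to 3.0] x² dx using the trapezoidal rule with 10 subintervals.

f(x) = x²
a = 0.5, b = 3.0, n = 10
h = (b - a)/n = 0.250000

Trapezoidal rule: (h/2)[f(x₀) + 2f(x₁) + 2f(x₂) + ... + f(xₙ)]

x_0 = 0.5000, f(x_0) = 0.250000, coefficient = 1
x_1 = 0.7500, f(x_1) = 0.562500, coefficient = 2
x_2 = 1.0000, f(x_2) = 1.000000, coefficient = 2
x_3 = 1.2500, f(x_3) = 1.562500, coefficient = 2
x_4 = 1.5000, f(x_4) = 2.250000, coefficient = 2
x_5 = 1.7500, f(x_5) = 3.062500, coefficient = 2
x_6 = 2.0000, f(x_6) = 4.000000, coefficient = 2
x_7 = 2.2500, f(x_7) = 5.062500, coefficient = 2
x_8 = 2.5000, f(x_8) = 6.250000, coefficient = 2
x_9 = 2.7500, f(x_9) = 7.562500, coefficient = 2
x_10 = 3.0000, f(x_10) = 9.000000, coefficient = 1

I ≈ (0.250000/2) × 71.875000 = 8.984375
Exact value: 8.958333
Error: 0.026042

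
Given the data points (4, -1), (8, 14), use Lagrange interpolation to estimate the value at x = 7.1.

Lagrange interpolation formula:
P(x) = Σ yᵢ × Lᵢ(x)
where Lᵢ(x) = Π_{j≠i} (x - xⱼ)/(xᵢ - xⱼ)

L_0(7.1) = (7.1 - 8)/(4 - 8) = 0.225000
L_1(7.1) = (7.1 - 4)/(8 - 4) = 0.775000

P(7.1) = (-1)×L_0(7.1) + 14×L_1(7.1)
P(7.1) = 10.625000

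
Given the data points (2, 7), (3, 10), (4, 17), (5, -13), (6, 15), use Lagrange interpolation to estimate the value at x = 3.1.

Lagrange interpolation formula:
P(x) = Σ yᵢ × Lᵢ(x)
where Lᵢ(x) = Π_{j≠i} (x - xⱼ)/(xᵢ - xⱼ)

L_0(3.1) = (3.1 - 3)/(2 - 3) × (3.1 - 4)/(2 - 4) × (3.1 - 5)/(2 - 5) × (3.1 - 6)/(2 - 6) = -0.020663
L_1(3.1) = (3.1 - 2)/(3 - 2) × (3.1 - 4)/(3 - 4) × (3.1 - 5)/(3 - 5) × (3.1 - 6)/(3 - 6) = 0.909150
L_2(3.1) = (3.1 - 2)/(4 - 2) × (3.1 - 3)/(4 - 3) × (3.1 - 5)/(4 - 5) × (3.1 - 6)/(4 - 6) = 0.151525
L_3(3.1) = (3.1 - 2)/(5 - 2) × (3.1 - 3)/(5 - 3) × (3.1 - 4)/(5 - 4) × (3.1 - 6)/(5 - 6) = -0.047850
L_4(3.1) = (3.1 - 2)/(6 - 2) × (3.1 - 3)/(6 - 3) × (3.1 - 4)/(6 - 4) × (3.1 - 5)/(6 - 5) = 0.007838

P(3.1) = 7×L_0(3.1) + 10×L_1(3.1) + 17×L_2(3.1) + (-13)×L_3(3.1) + 15×L_4(3.1)
P(3.1) = 12.262400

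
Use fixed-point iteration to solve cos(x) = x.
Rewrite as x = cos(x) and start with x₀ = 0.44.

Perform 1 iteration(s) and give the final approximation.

Equation: cos(x) = x
Fixed-point form: x = cos(x)
x₀ = 0.44

x_1 = g(0.440000) = 0.904752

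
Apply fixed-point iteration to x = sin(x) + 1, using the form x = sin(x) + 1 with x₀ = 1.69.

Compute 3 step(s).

Equation: x = sin(x) + 1
Fixed-point form: x = sin(x) + 1
x₀ = 1.69

x_1 = g(1.690000) = 1.992904
x_2 = g(1.992904) = 1.912228
x_3 = g(1.912228) = 1.942276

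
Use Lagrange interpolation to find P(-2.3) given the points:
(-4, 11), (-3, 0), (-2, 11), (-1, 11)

Lagrange interpolation formula:
P(x) = Σ yᵢ × Lᵢ(x)
where Lᵢ(x) = Π_{j≠i} (x - xⱼ)/(xᵢ - xⱼ)

L_0(-2.3) = (-2.3 - (-3))/(-4 - (-3)) × (-2.3 - (-2))/(-4 - (-2)) × (-2.3 - (-1))/(-4 - (-1)) = -0.045500
L_1(-2.3) = (-2.3 - (-4))/(-3 - (-4)) × (-2.3 - (-2))/(-3 - (-2)) × (-2.3 - (-1))/(-3 - (-1)) = 0.331500
L_2(-2.3) = (-2.3 - (-4))/(-2 - (-4)) × (-2.3 - (-3))/(-2 - (-3)) × (-2.3 - (-1))/(-2 - (-1)) = 0.773500
L_3(-2.3) = (-2.3 - (-4))/(-1 - (-4)) × (-2.3 - (-3))/(-1 - (-3)) × (-2.3 - (-2))/(-1 - (-2)) = -0.059500

P(-2.3) = 11×L_0(-2.3) + 0×L_1(-2.3) + 11×L_2(-2.3) + 11×L_3(-2.3)
P(-2.3) = 7.353500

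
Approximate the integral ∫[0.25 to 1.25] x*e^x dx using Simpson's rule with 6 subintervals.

f(x) = x*e^x
a = 0.25, b = 1.25, n = 6
h = (b - a)/n = 0.166667

Simpson's rule: (h/3)[f(x₀) + 4f(x₁) + 2f(x₂) + ... + f(xₙ)]

x_0 = 0.2500, f(x_0) = 0.321006, coefficient = 1
x_1 = 0.4167, f(x_1) = 0.632040, coefficient = 4
x_2 = 0.5833, f(x_2) = 1.045334, coefficient = 2
x_3 = 0.7500, f(x_3) = 1.587750, coefficient = 4
x_4 = 0.9167, f(x_4) = 2.292528, coefficient = 2
x_5 = 1.0833, f(x_5) = 3.200721, coefficient = 4
x_6 = 1.2500, f(x_6) = 4.362929, coefficient = 1

I ≈ (0.166667/3) × 33.041705 = 1.835650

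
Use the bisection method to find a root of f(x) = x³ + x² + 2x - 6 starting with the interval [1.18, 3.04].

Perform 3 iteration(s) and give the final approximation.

f(x) = x³ + x² + 2x - 6
Initial interval: [1.18, 3.04]

Iteration 1:
  c_1 = (1.180000 + 3.040000)/2 = 2.110000
  f(c_1) = f(2.110000) = 12.066031
  f(a) × f(c) < 0, new interval: [1.180000, 2.110000]
Iteration 2:
  c_2 = (1.180000 + 2.110000)/2 = 1.645000
  f(c_2) = f(1.645000) = 4.447436
  f(a) × f(c) < 0, new interval: [1.180000, 1.645000]
Iteration 3:
  c_3 = (1.180000 + 1.645000)/2 = 1.412500
  f(c_3) = f(1.412500) = 1.638314
  f(a) × f(c) < 0, new interval: [1.180000, 1.412500]

After 3 iteration(s), the approximation is c_3 = 1.412500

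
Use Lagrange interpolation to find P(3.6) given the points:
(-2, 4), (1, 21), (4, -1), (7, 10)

Lagrange interpolation formula:
P(x) = Σ yᵢ × Lᵢ(x)
where Lᵢ(x) = Π_{j≠i} (x - xⱼ)/(xᵢ - xⱼ)

L_0(3.6) = (3.6 - 1)/(-2 - 1) × (3.6 - 4)/(-2 - 4) × (3.6 - 7)/(-2 - 7) = -0.021827
L_1(3.6) = (3.6 - (-2))/(1 - (-2)) × (3.6 - 4)/(1 - 4) × (3.6 - 7)/(1 - 7) = 0.141037
L_2(3.6) = (3.6 - (-2))/(4 - (-2)) × (3.6 - 1)/(4 - 1) × (3.6 - 7)/(4 - 7) = 0.916741
L_3(3.6) = (3.6 - (-2))/(7 - (-2)) × (3.6 - 1)/(7 - 1) × (3.6 - 4)/(7 - 4) = -0.035951

P(3.6) = 4×L_0(3.6) + 21×L_1(3.6) + (-1)×L_2(3.6) + 10×L_3(3.6)
P(3.6) = 1.598222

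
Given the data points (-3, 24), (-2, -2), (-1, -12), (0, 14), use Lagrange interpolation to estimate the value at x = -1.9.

Lagrange interpolation formula:
P(x) = Σ yᵢ × Lᵢ(x)
where Lᵢ(x) = Π_{j≠i} (x - xⱼ)/(xᵢ - xⱼ)

L_0(-1.9) = (-1.9 - (-2))/(-3 - (-2)) × (-1.9 - (-1))/(-3 - (-1)) × (-1.9 - 0)/(-3 - 0) = -0.028500
L_1(-1.9) = (-1.9 - (-3))/(-2 - (-3)) × (-1.9 - (-1))/(-2 - (-1)) × (-1.9 - 0)/(-2 - 0) = 0.940500
L_2(-1.9) = (-1.9 - (-3))/(-1 - (-3)) × (-1.9 - (-2))/(-1 - (-2)) × (-1.9 - 0)/(-1 - 0) = 0.104500
L_3(-1.9) = (-1.9 - (-3))/(0 - (-3)) × (-1.9 - (-2))/(0 - (-2)) × (-1.9 - (-1))/(0 - (-1)) = -0.016500

P(-1.9) = 24×L_0(-1.9) + (-2)×L_1(-1.9) + (-12)×L_2(-1.9) + 14×L_3(-1.9)
P(-1.9) = -4.050000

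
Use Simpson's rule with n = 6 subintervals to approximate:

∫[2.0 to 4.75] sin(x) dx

f(x) = sin(x)
a = 2.0, b = 4.75, n = 6
h = (b - a)/n = 0.458333

Simpson's rule: (h/3)[f(x₀) + 4f(x₁) + 2f(x₂) + ... + f(xₙ)]

x_0 = 2.0000, f(x_0) = 0.909297, coefficient = 1
x_1 = 2.4583, f(x_1) = 0.631324, coefficient = 4
x_2 = 2.9167, f(x_2) = 0.223034, coefficient = 2
x_3 = 3.3750, f(x_3) = -0.231294, coefficient = 4
x_4 = 3.8333, f(x_4) = -0.637879, coefficient = 2
x_5 = 4.2917, f(x_5) = -0.912794, coefficient = 4
x_6 = 4.7500, f(x_6) = -0.999293, coefficient = 1

I ≈ (0.458333/3) × -2.970740 = -0.453863
Exact value: -0.453749
Error: 0.000114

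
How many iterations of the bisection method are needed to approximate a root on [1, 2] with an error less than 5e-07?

We need (b-a)/2^n ≤ 5e-07
(2 - 1)/2^n ≤ 5e-07
1/2^n ≤ 5e-07
2^n ≥ 2000000
n ≥ log₂(2000000) = 20.93
n ≥ 21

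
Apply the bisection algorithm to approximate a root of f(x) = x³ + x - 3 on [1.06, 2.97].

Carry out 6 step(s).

f(x) = x³ + x - 3
Initial interval: [1.06, 2.97]

Iteration 1:
  c_1 = (1.060000 + 2.970000)/2 = 2.015000
  f(c_1) = f(2.015000) = 7.196353
  f(a) × f(c) < 0, new interval: [1.060000, 2.015000]
Iteration 2:
  c_2 = (1.060000 + 2.015000)/2 = 1.537500
  f(c_2) = f(1.537500) = 2.172006
  f(a) × f(c) < 0, new interval: [1.060000, 1.537500]
Iteration 3:
  c_3 = (1.060000 + 1.537500)/2 = 1.298750
  f(c_3) = f(1.298750) = 0.489419
  f(a) × f(c) < 0, new interval: [1.060000, 1.298750]
Iteration 4:
  c_4 = (1.060000 + 1.298750)/2 = 1.179375
  f(c_4) = f(1.179375) = -0.180202
  f(a) × f(c) ≥ 0, new interval: [1.179375, 1.298750]
Iteration 5:
  c_5 = (1.179375 + 1.298750)/2 = 1.239063
  f(c_5) = f(1.239063) = 0.141365
  f(a) × f(c) < 0, new interval: [1.179375, 1.239063]
Iteration 6:
  c_6 = (1.179375 + 1.239063)/2 = 1.209219
  f(c_6) = f(1.209219) = -0.022650
  f(a) × f(c) ≥ 0, new interval: [1.209219, 1.239063]

After 6 iteration(s), the approximation is c_6 = 1.209219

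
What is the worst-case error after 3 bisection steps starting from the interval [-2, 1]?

Bisection error bound: |error| ≤ (b-a)/2^n
|error| ≤ (1 - (-2))/2^3 = 3/2^3
|error| ≤ 0.3750000000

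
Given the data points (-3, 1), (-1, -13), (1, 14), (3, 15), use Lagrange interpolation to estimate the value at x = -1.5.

Lagrange interpolation formula:
P(x) = Σ yᵢ × Lᵢ(x)
where Lᵢ(x) = Π_{j≠i} (x - xⱼ)/(xᵢ - xⱼ)

L_0(-1.5) = (-1.5 - (-1))/(-3 - (-1)) × (-1.5 - 1)/(-3 - 1) × (-1.5 - 3)/(-3 - 3) = 0.117188
L_1(-1.5) = (-1.5 - (-3))/(-1 - (-3)) × (-1.5 - 1)/(-1 - 1) × (-1.5 - 3)/(-1 - 3) = 1.054688
L_2(-1.5) = (-1.5 - (-3))/(1 - (-3)) × (-1.5 - (-1))/(1 - (-1)) × (-1.5 - 3)/(1 - 3) = -0.210938
L_3(-1.5) = (-1.5 - (-3))/(3 - (-3)) × (-1.5 - (-1))/(3 - (-1)) × (-1.5 - 1)/(3 - 1) = 0.039062

P(-1.5) = 1×L_0(-1.5) + (-13)×L_1(-1.5) + 14×L_2(-1.5) + 15×L_3(-1.5)
P(-1.5) = -15.960938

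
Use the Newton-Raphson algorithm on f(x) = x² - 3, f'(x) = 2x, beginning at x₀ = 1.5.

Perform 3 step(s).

f(x) = x² - 3
f'(x) = 2x
x₀ = 1.5

Newton-Raphson formula: x_{n+1} = x_n - f(x_n)/f'(x_n)

Iteration 1:
  f(1.500000) = -0.750000
  f'(1.500000) = 3.000000
  x_1 = 1.500000 - (-0.750000)/3.000000 = 1.750000
Iteration 2:
  f(1.750000) = 0.062500
  f'(1.750000) = 3.500000
  x_2 = 1.750000 - 0.062500/3.500000 = 1.732143
Iteration 3:
  f(1.732143) = 0.000319
  f'(1.732143) = 3.464286
  x_3 = 1.732143 - 0.000319/3.464286 = 1.732051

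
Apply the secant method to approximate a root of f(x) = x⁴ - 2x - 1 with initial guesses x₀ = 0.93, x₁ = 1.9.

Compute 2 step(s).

f(x) = x⁴ - 2x - 1
x₀ = 0.93, x₁ = 1.9

Secant formula: x_{n+1} = x_n - f(x_n)(x_n - x_{n-1})/(f(x_n) - f(x_{n-1}))

Iteration 1:
  f(0.930000) = -2.111948
  f(1.900000) = 8.232100
  x_2 = 1.900000 - 8.232100×(1.900000 - 0.930000)/(8.232100 - (-2.111948))
       = 1.128045
Iteration 2:
  f(1.900000) = 8.232100
  f(1.128045) = -1.636870
  x_3 = 1.128045 - (-1.636870)×(1.128045 - 1.900000)/(-1.636870 - 8.232100)
       = 1.256082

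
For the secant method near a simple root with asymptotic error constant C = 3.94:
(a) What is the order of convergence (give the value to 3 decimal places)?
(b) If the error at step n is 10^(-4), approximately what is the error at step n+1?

(a) Secant method has superlinear convergence with order φ = (1+√5)/2 ≈ 1.618.
    This means |e_{n+1}| ≈ C|e_n|^1.618.

(b) With |e_n| = 10^(-4) and C = 3.94:
    |e_{n+1}| ≈ 3.94 × (10^(-4))^1.618 = 3.94 × 10^(-6.47)

(a) ≈ 1.618 (golden ratio); (b) |e_{n+1}| ≈ 1.328e-06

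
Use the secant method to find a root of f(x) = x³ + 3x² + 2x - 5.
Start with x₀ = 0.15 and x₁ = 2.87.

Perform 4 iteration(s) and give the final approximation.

f(x) = x³ + 3x² + 2x - 5
x₀ = 0.15, x₁ = 2.87

Secant formula: x_{n+1} = x_n - f(x_n)(x_n - x_{n-1})/(f(x_n) - f(x_{n-1}))

Iteration 1:
  f(0.150000) = -4.629125
  f(2.870000) = 49.090603
  x_2 = 2.870000 - 49.090603×(2.870000 - 0.150000)/(49.090603 - (-4.629125))
       = 0.384387
Iteration 2:
  f(2.870000) = 49.090603
  f(0.384387) = -3.731170
  x_3 = 0.384387 - (-3.731170)×(0.384387 - 2.870000)/(-3.731170 - 49.090603)
       = 0.559963
Iteration 3:
  f(0.384387) = -3.731170
  f(0.559963) = -2.763814
  x_4 = 0.559963 - (-2.763814)×(0.559963 - 0.384387)/(-2.763814 - (-3.731170))
       = 1.061599
Iteration 4:
  f(0.559963) = -2.763814
  f(1.061599) = 1.700588
  x_5 = 1.061599 - 1.700588×(1.061599 - 0.559963)/(1.700588 - (-2.763814))
       = 0.870515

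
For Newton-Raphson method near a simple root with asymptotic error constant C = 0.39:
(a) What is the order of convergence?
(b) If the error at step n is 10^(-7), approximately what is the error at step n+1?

(a) Newton-Raphson has quadratic (order 2) convergence near simple roots.
    This means |e_{n+1}| ≈ C|e_n|².

(b) With |e_n| = 10^(-7) and C = 0.39:
    |e_{n+1}| ≈ 0.39 × (10^(-7))² = 0.39 × 10^(-14)

(a) 2 (quadratic); (b) |e_{n+1}| ≈ 3.900e-15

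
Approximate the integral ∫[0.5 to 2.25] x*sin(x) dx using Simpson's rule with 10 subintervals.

f(x) = x*sin(x)
a = 0.5, b = 2.25, n = 10
h = (b - a)/n = 0.175000

Simpson's rule: (h/3)[f(x₀) + 4f(x₁) + 2f(x₂) + ... + f(xₙ)]

x_0 = 0.5000, f(x_0) = 0.239713, coefficient = 1
x_1 = 0.6750, f(x_1) = 0.421806, coefficient = 4
x_2 = 0.8500, f(x_2) = 0.638588, coefficient = 2
x_3 = 1.0250, f(x_3) = 0.876082, coefficient = 4
x_4 = 1.2000, f(x_4) = 1.118447, coefficient = 2
x_5 = 1.3750, f(x_5) = 1.348728, coefficient = 4
x_6 = 1.5500, f(x_6) = 1.549665, coefficient = 2
x_7 = 1.7250, f(x_7) = 1.704531, coefficient = 4
x_8 = 1.9000, f(x_8) = 1.797970, coefficient = 2
x_9 = 2.0750, f(x_9) = 1.816786, coefficient = 4
x_10 = 2.2500, f(x_10) = 1.750665, coefficient = 1

I ≈ (0.175000/3) × 36.871450 = 2.150835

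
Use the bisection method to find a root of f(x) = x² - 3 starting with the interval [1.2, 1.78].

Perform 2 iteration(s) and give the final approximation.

f(x) = x² - 3
Initial interval: [1.2, 1.78]

Iteration 1:
  c_1 = (1.200000 + 1.780000)/2 = 1.490000
  f(c_1) = f(1.490000) = -0.779900
  f(a) × f(c) ≥ 0, new interval: [1.490000, 1.780000]
Iteration 2:
  c_2 = (1.490000 + 1.780000)/2 = 1.635000
  f(c_2) = f(1.635000) = -0.326775
  f(a) × f(c) ≥ 0, new interval: [1.635000, 1.780000]

After 2 iteration(s), the approximation is c_2 = 1.635000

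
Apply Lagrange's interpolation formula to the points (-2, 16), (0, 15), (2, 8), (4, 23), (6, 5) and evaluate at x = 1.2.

Lagrange interpolation formula:
P(x) = Σ yᵢ × Lᵢ(x)
where Lᵢ(x) = Π_{j≠i} (x - xⱼ)/(xᵢ - xⱼ)

L_0(1.2) = (1.2 - 0)/(-2 - 0) × (1.2 - 2)/(-2 - 2) × (1.2 - 4)/(-2 - 4) × (1.2 - 6)/(-2 - 6) = -0.033600
L_1(1.2) = (1.2 - (-2))/(0 - (-2)) × (1.2 - 2)/(0 - 2) × (1.2 - 4)/(0 - 4) × (1.2 - 6)/(0 - 6) = 0.358400
L_2(1.2) = (1.2 - (-2))/(2 - (-2)) × (1.2 - 0)/(2 - 0) × (1.2 - 4)/(2 - 4) × (1.2 - 6)/(2 - 6) = 0.806400
L_3(1.2) = (1.2 - (-2))/(4 - (-2)) × (1.2 - 0)/(4 - 0) × (1.2 - 2)/(4 - 2) × (1.2 - 6)/(4 - 6) = -0.153600
L_4(1.2) = (1.2 - (-2))/(6 - (-2)) × (1.2 - 0)/(6 - 0) × (1.2 - 2)/(6 - 2) × (1.2 - 4)/(6 - 4) = 0.022400

P(1.2) = 16×L_0(1.2) + 15×L_1(1.2) + 8×L_2(1.2) + 23×L_3(1.2) + 5×L_4(1.2)
P(1.2) = 7.868800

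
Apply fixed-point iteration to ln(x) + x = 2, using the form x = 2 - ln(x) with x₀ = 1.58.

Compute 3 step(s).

Equation: ln(x) + x = 2
Fixed-point form: x = 2 - ln(x)
x₀ = 1.58

x_1 = g(1.580000) = 1.542575
x_2 = g(1.542575) = 1.566547
x_3 = g(1.566547) = 1.551126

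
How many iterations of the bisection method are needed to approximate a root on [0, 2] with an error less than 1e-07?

We need (b-a)/2^n ≤ 1e-07
(2 - 0)/2^n ≤ 1e-07
2/2^n ≤ 1e-07
2^n ≥ 20000000
n ≥ log₂(20000000) = 24.25
n ≥ 25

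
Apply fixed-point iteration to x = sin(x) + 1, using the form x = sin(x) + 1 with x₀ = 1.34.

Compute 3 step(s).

Equation: x = sin(x) + 1
Fixed-point form: x = sin(x) + 1
x₀ = 1.34

x_1 = g(1.340000) = 1.973485
x_2 = g(1.973485) = 1.920011
x_3 = g(1.920011) = 1.939642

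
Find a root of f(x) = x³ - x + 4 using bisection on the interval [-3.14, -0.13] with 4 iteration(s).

f(x) = x³ - x + 4
Initial interval: [-3.14, -0.13]

Iteration 1:
  c_1 = (-3.140000 + (-0.130000))/2 = -1.635000
  f(c_1) = f(-1.635000) = 1.264277
  f(a) × f(c) < 0, new interval: [-3.140000, -1.635000]
Iteration 2:
  c_2 = (-3.140000 + (-1.635000))/2 = -2.387500
  f(c_2) = f(-2.387500) = -7.221623
  f(a) × f(c) ≥ 0, new interval: [-2.387500, -1.635000]
Iteration 3:
  c_3 = (-2.387500 + (-1.635000))/2 = -2.011250
  f(c_3) = f(-2.011250) = -2.124511
  f(a) × f(c) ≥ 0, new interval: [-2.011250, -1.635000]
Iteration 4:
  c_4 = (-2.011250 + (-1.635000))/2 = -1.823125
  f(c_4) = f(-1.823125) = -0.236550
  f(a) × f(c) ≥ 0, new interval: [-1.823125, -1.635000]

After 4 iteration(s), the approximation is c_4 = -1.823125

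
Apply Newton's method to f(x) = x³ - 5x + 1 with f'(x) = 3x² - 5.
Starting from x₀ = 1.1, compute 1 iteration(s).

f(x) = x³ - 5x + 1
f'(x) = 3x² - 5
x₀ = 1.1

Newton-Raphson formula: x_{n+1} = x_n - f(x_n)/f'(x_n)

Iteration 1:
  f(1.100000) = -3.169000
  f'(1.100000) = -1.370000
  x_1 = 1.100000 - (-3.169000)/(-1.370000) = -1.213139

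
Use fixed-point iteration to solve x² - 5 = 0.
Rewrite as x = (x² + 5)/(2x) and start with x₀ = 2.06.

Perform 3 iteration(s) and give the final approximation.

Equation: x² - 5 = 0
Fixed-point form: x = (x² + 5)/(2x)
x₀ = 2.06

x_1 = g(2.060000) = 2.243592
x_2 = g(2.243592) = 2.236081
x_3 = g(2.236081) = 2.236068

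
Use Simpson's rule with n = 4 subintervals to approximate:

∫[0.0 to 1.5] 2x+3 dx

f(x) = 2x+3
a = 0.0, b = 1.5, n = 4
h = (b - a)/n = 0.375000

Simpson's rule: (h/3)[f(x₀) + 4f(x₁) + 2f(x₂) + ... + f(xₙ)]

x_0 = 0.0000, f(x_0) = 3.000000, coefficient = 1
x_1 = 0.3750, f(x_1) = 3.750000, coefficient = 4
x_2 = 0.7500, f(x_2) = 4.500000, coefficient = 2
x_3 = 1.1250, f(x_3) = 5.250000, coefficient = 4
x_4 = 1.5000, f(x_4) = 6.000000, coefficient = 1

I ≈ (0.375000/3) × 54.000000 = 6.750000
Exact value: 6.750000
Error: 0.000000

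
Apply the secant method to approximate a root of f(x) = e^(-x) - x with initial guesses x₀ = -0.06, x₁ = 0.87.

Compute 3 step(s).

f(x) = e^(-x) - x
x₀ = -0.06, x₁ = 0.87

Secant formula: x_{n+1} = x_n - f(x_n)(x_n - x_{n-1})/(f(x_n) - f(x_{n-1}))

Iteration 1:
  f(-0.060000) = 1.121837
  f(0.870000) = -0.451048
  x_2 = 0.870000 - (-0.451048)×(0.870000 - (-0.060000))/(-0.451048 - 1.121837)
       = 0.603309
Iteration 2:
  f(0.870000) = -0.451048
  f(0.603309) = -0.056310
  x_3 = 0.603309 - (-0.056310)×(0.603309 - 0.870000)/(-0.056310 - (-0.451048))
       = 0.565265
Iteration 3:
  f(0.603309) = -0.056310
  f(0.565265) = 0.002945
  x_4 = 0.565265 - 0.002945×(0.565265 - 0.603309)/(0.002945 - (-0.056310))
       = 0.567156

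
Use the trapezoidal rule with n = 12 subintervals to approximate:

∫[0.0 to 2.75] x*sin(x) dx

f(x) = x*sin(x)
a = 0.0, b = 2.75, n = 12
h = (b - a)/n = 0.229167

Trapezoidal rule: (h/2)[f(x₀) + 2f(x₁) + 2f(x₂) + ... + f(xₙ)]

x_0 = 0.0000, f(x_0) = 0.000000, coefficient = 1
x_1 = 0.2292, f(x_1) = 0.052059, coefficient = 2
x_2 = 0.4583, f(x_2) = 0.202791, coefficient = 2
x_3 = 0.6875, f(x_3) = 0.436292, coefficient = 2
x_4 = 0.9167, f(x_4) = 0.727446, coefficient = 2
x_5 = 1.1458, f(x_5) = 1.043916, coefficient = 2
x_6 = 1.3750, f(x_6) = 1.348728, coefficient = 2
x_7 = 1.6042, f(x_7) = 1.603274, coefficient = 2
x_8 = 1.8333, f(x_8) = 1.770514, coefficient = 2
x_9 = 2.0625, f(x_9) = 1.818155, coefficient = 2
x_10 = 2.2917, f(x_10) = 1.721572, coefficient = 2
x_11 = 2.5208, f(x_11) = 1.466250, coefficient = 2
x_12 = 2.7500, f(x_12) = 1.049568, coefficient = 1

I ≈ (0.229167/2) × 25.431563 = 2.914033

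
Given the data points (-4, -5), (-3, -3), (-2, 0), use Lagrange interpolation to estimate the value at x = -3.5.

Lagrange interpolation formula:
P(x) = Σ yᵢ × Lᵢ(x)
where Lᵢ(x) = Π_{j≠i} (x - xⱼ)/(xᵢ - xⱼ)

L_0(-3.5) = (-3.5 - (-3))/(-4 - (-3)) × (-3.5 - (-2))/(-4 - (-2)) = 0.375000
L_1(-3.5) = (-3.5 - (-4))/(-3 - (-4)) × (-3.5 - (-2))/(-3 - (-2)) = 0.750000
L_2(-3.5) = (-3.5 - (-4))/(-2 - (-4)) × (-3.5 - (-3))/(-2 - (-3)) = -0.125000

P(-3.5) = (-5)×L_0(-3.5) + (-3)×L_1(-3.5) + 0×L_2(-3.5)
P(-3.5) = -4.125000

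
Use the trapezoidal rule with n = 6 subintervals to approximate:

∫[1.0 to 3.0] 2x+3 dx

f(x) = 2x+3
a = 1.0, b = 3.0, n = 6
h = (b - a)/n = 0.333333

Trapezoidal rule: (h/2)[f(x₀) + 2f(x₁) + 2f(x₂) + ... + f(xₙ)]

x_0 = 1.0000, f(x_0) = 5.000000, coefficient = 1
x_1 = 1.3333, f(x_1) = 5.666667, coefficient = 2
x_2 = 1.6667, f(x_2) = 6.333333, coefficient = 2
x_3 = 2.0000, f(x_3) = 7.000000, coefficient = 2
x_4 = 2.3333, f(x_4) = 7.666667, coefficient = 2
x_5 = 2.6667, f(x_5) = 8.333333, coefficient = 2
x_6 = 3.0000, f(x_6) = 9.000000, coefficient = 1

I ≈ (0.333333/2) × 84.000000 = 14.000000
Exact value: 14.000000
Error: 0.000000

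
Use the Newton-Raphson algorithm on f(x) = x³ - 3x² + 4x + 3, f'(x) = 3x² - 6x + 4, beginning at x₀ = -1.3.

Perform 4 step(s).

f(x) = x³ - 3x² + 4x + 3
f'(x) = 3x² - 6x + 4
x₀ = -1.3

Newton-Raphson formula: x_{n+1} = x_n - f(x_n)/f'(x_n)

Iteration 1:
  f(-1.300000) = -9.467000
  f'(-1.300000) = 16.870000
  x_1 = -1.300000 - (-9.467000)/16.870000 = -0.738826
Iteration 2:
  f(-0.738826) = -1.996197
  f'(-0.738826) = 10.070551
  x_2 = -0.738826 - (-1.996197)/10.070551 = -0.540605
Iteration 3:
  f(-0.540605) = -0.197176
  f'(-0.540605) = 8.120392
  x_3 = -0.540605 - (-0.197176)/8.120392 = -0.516324
Iteration 4:
  f(-0.516324) = -0.002711
  f'(-0.516324) = 7.897711
  x_4 = -0.516324 - (-0.002711)/7.897711 = -0.515980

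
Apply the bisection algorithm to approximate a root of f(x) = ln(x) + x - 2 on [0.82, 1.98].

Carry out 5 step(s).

f(x) = ln(x) + x - 2
Initial interval: [0.82, 1.98]

Iteration 1:
  c_1 = (0.820000 + 1.980000)/2 = 1.400000
  f(c_1) = f(1.400000) = -0.263528
  f(a) × f(c) ≥ 0, new interval: [1.400000, 1.980000]
Iteration 2:
  c_2 = (1.400000 + 1.980000)/2 = 1.690000
  f(c_2) = f(1.690000) = 0.214729
  f(a) × f(c) < 0, new interval: [1.400000, 1.690000]
Iteration 3:
  c_3 = (1.400000 + 1.690000)/2 = 1.545000
  f(c_3) = f(1.545000) = -0.019976
  f(a) × f(c) ≥ 0, new interval: [1.545000, 1.690000]
Iteration 4:
  c_4 = (1.545000 + 1.690000)/2 = 1.617500
  f(c_4) = f(1.617500) = 0.098382
  f(a) × f(c) < 0, new interval: [1.545000, 1.617500]
Iteration 5:
  c_5 = (1.545000 + 1.617500)/2 = 1.581250
  f(c_5) = f(1.581250) = 0.039466
  f(a) × f(c) < 0, new interval: [1.545000, 1.581250]

After 5 iteration(s), the approximation is c_5 = 1.581250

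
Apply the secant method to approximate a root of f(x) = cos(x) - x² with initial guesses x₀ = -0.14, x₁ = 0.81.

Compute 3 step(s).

f(x) = cos(x) - x²
x₀ = -0.14, x₁ = 0.81

Secant formula: x_{n+1} = x_n - f(x_n)(x_n - x_{n-1})/(f(x_n) - f(x_{n-1}))

Iteration 1:
  f(-0.140000) = 0.970616
  f(0.810000) = 0.033398
  x_2 = 0.810000 - 0.033398×(0.810000 - (-0.140000))/(0.033398 - 0.970616)
       = 0.843854
Iteration 2:
  f(0.810000) = 0.033398
  f(0.843854) = -0.047501
  x_3 = 0.843854 - (-0.047501)×(0.843854 - 0.810000)/(-0.047501 - 0.033398)
       = 0.823976
Iteration 3:
  f(0.843854) = -0.047501
  f(0.823976) = 0.000372
  x_4 = 0.823976 - 0.000372×(0.823976 - 0.843854)/(0.000372 - (-0.047501))
       = 0.824131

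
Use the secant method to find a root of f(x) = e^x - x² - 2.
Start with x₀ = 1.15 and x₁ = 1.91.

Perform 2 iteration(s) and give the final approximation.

f(x) = e^x - x² - 2
x₀ = 1.15, x₁ = 1.91

Secant formula: x_{n+1} = x_n - f(x_n)(x_n - x_{n-1})/(f(x_n) - f(x_{n-1}))

Iteration 1:
  f(1.150000) = -0.164307
  f(1.910000) = 1.104989
  x_2 = 1.910000 - 1.104989×(1.910000 - 1.150000)/(1.104989 - (-0.164307))
       = 1.248380
Iteration 2:
  f(1.910000) = 1.104989
  f(1.248380) = -0.073759
  x_3 = 1.248380 - (-0.073759)×(1.248380 - 1.910000)/(-0.073759 - 1.104989)
       = 1.289780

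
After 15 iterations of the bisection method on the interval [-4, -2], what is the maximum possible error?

Bisection error bound: |error| ≤ (b-a)/2^n
|error| ≤ (-2 - (-4))/2^15 = 2/2^15
|error| ≤ 0.0000610352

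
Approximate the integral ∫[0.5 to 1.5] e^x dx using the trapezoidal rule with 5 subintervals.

f(x) = e^x
a = 0.5, b = 1.5, n = 5
h = (b - a)/n = 0.200000

Trapezoidal rule: (h/2)[f(x₀) + 2f(x₁) + 2f(x₂) + ... + f(xₙ)]

x_0 = 0.5000, f(x_0) = 1.648721, coefficient = 1
x_1 = 0.7000, f(x_1) = 2.013753, coefficient = 2
x_2 = 0.9000, f(x_2) = 2.459603, coefficient = 2
x_3 = 1.1000, f(x_3) = 3.004166, coefficient = 2
x_4 = 1.3000, f(x_4) = 3.669297, coefficient = 2
x_5 = 1.5000, f(x_5) = 4.481689, coefficient = 1

I ≈ (0.200000/2) × 28.424047 = 2.842405
Exact value: 2.832968
Error: 0.009437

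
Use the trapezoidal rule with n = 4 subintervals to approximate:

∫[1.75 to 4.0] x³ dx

f(x) = x³
a = 1.75, b = 4.0, n = 4
h = (b - a)/n = 0.562500

Trapezoidal rule: (h/2)[f(x₀) + 2f(x₁) + 2f(x₂) + ... + f(xₙ)]

x_0 = 1.7500, f(x_0) = 5.359375, coefficient = 1
x_1 = 2.3125, f(x_1) = 12.366455, coefficient = 2
x_2 = 2.8750, f(x_2) = 23.763672, coefficient = 2
x_3 = 3.4375, f(x_3) = 40.618896, coefficient = 2
x_4 = 4.0000, f(x_4) = 64.000000, coefficient = 1

I ≈ (0.562500/2) × 222.857422 = 62.678650
Exact value: 61.655273
Error: 1.023376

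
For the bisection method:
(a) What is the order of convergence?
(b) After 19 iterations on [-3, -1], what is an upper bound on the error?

(a) Bisection has linear (order 1) convergence; the error is halved each step.

(b) Error bound = (b-a)/2^n = (-1 - (-3))/2^{19}
    = 2/2^{19}

(a) 1 (linear); (b) error ≤ 3.81e-06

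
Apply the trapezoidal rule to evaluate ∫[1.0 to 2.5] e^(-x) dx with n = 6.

f(x) = e^(-x)
a = 1.0, b = 2.5, n = 6
h = (b - a)/n = 0.250000

Trapezoidal rule: (h/2)[f(x₀) + 2f(x₁) + 2f(x₂) + ... + f(xₙ)]

x_0 = 1.0000, f(x_0) = 0.367879, coefficient = 1
x_1 = 1.2500, f(x_1) = 0.286505, coefficient = 2
x_2 = 1.5000, f(x_2) = 0.223130, coefficient = 2
x_3 = 1.7500, f(x_3) = 0.173774, coefficient = 2
x_4 = 2.0000, f(x_4) = 0.135335, coefficient = 2
x_5 = 2.2500, f(x_5) = 0.105399, coefficient = 2
x_6 = 2.5000, f(x_6) = 0.082085, coefficient = 1

I ≈ (0.250000/2) × 2.298251 = 0.287281
Exact value: 0.285794
Error: 0.001487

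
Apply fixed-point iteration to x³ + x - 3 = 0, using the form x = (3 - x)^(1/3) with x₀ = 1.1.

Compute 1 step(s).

Equation: x³ + x - 3 = 0
Fixed-point form: x = (3 - x)^(1/3)
x₀ = 1.1

x_1 = g(1.100000) = 1.238562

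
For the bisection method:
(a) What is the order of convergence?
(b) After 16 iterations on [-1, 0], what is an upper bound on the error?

(a) Bisection has linear (order 1) convergence; the error is halved each step.

(b) Error bound = (b-a)/2^n = (0 - (-1))/2^{16}
    = 1/2^{16}

(a) 1 (linear); (b) error ≤ 1.53e-05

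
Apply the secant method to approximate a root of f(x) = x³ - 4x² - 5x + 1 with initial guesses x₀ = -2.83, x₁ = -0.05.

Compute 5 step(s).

f(x) = x³ - 4x² - 5x + 1
x₀ = -2.83, x₁ = -0.05

Secant formula: x_{n+1} = x_n - f(x_n)(x_n - x_{n-1})/(f(x_n) - f(x_{n-1}))

Iteration 1:
  f(-2.830000) = -39.550787
  f(-0.050000) = 1.239875
  x_2 = -0.050000 - 1.239875×(-0.050000 - (-2.830000))/(1.239875 - (-39.550787))
       = -0.134501
Iteration 2:
  f(-0.050000) = 1.239875
  f(-0.134501) = 1.597710
  x_3 = -0.134501 - 1.597710×(-0.134501 - (-0.050000))/(1.597710 - 1.239875)
       = 0.242791
Iteration 3:
  f(-0.134501) = 1.597710
  f(0.242791) = -0.435431
  x_4 = 0.242791 - (-0.435431)×(0.242791 - (-0.134501))/(-0.435431 - 1.597710)
       = 0.161987
Iteration 4:
  f(0.242791) = -0.435431
  f(0.161987) = 0.089354
  x_5 = 0.161987 - 0.089354×(0.161987 - 0.242791)/(0.089354 - (-0.435431))
       = 0.175746
Iteration 5:
  f(0.161987) = 0.089354
  f(0.175746) = 0.003154
  x_6 = 0.175746 - 0.003154×(0.175746 - 0.161987)/(0.003154 - 0.089354)
       = 0.176249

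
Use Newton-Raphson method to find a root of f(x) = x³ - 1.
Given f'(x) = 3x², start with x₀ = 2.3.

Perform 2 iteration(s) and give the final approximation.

f(x) = x³ - 1
f'(x) = 3x²
x₀ = 2.3

Newton-Raphson formula: x_{n+1} = x_n - f(x_n)/f'(x_n)

Iteration 1:
  f(2.300000) = 11.167000
  f'(2.300000) = 15.870000
  x_1 = 2.300000 - 11.167000/15.870000 = 1.596345
Iteration 2:
  f(1.596345) = 3.067996
  f'(1.596345) = 7.644955
  x_2 = 1.596345 - 3.067996/7.644955 = 1.195035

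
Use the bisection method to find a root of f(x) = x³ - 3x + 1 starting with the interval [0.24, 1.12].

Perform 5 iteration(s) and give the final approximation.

f(x) = x³ - 3x + 1
Initial interval: [0.24, 1.12]

Iteration 1:
  c_1 = (0.240000 + 1.120000)/2 = 0.680000
  f(c_1) = f(0.680000) = -0.725568
  f(a) × f(c) < 0, new interval: [0.240000, 0.680000]
Iteration 2:
  c_2 = (0.240000 + 0.680000)/2 = 0.460000
  f(c_2) = f(0.460000) = -0.282664
  f(a) × f(c) < 0, new interval: [0.240000, 0.460000]
Iteration 3:
  c_3 = (0.240000 + 0.460000)/2 = 0.350000
  f(c_3) = f(0.350000) = -0.007125
  f(a) × f(c) < 0, new interval: [0.240000, 0.350000]
Iteration 4:
  c_4 = (0.240000 + 0.350000)/2 = 0.295000
  f(c_4) = f(0.295000) = 0.140672
  f(a) × f(c) ≥ 0, new interval: [0.295000, 0.350000]
Iteration 5:
  c_5 = (0.295000 + 0.350000)/2 = 0.322500
  f(c_5) = f(0.322500) = 0.066042
  f(a) × f(c) ≥ 0, new interval: [0.322500, 0.350000]

After 5 iteration(s), the approximation is c_5 = 0.322500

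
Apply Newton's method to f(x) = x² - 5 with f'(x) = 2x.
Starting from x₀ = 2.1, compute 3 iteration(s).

f(x) = x² - 5
f'(x) = 2x
x₀ = 2.1

Newton-Raphson formula: x_{n+1} = x_n - f(x_n)/f'(x_n)

Iteration 1:
  f(2.100000) = -0.590000
  f'(2.100000) = 4.200000
  x_1 = 2.100000 - (-0.590000)/4.200000 = 2.240476
Iteration 2:
  f(2.240476) = 0.019734
  f'(2.240476) = 4.480952
  x_2 = 2.240476 - 0.019734/4.480952 = 2.236072
Iteration 3:
  f(2.236072) = 0.000019
  f'(2.236072) = 4.472145
  x_3 = 2.236072 - 0.000019/4.472145 = 2.236068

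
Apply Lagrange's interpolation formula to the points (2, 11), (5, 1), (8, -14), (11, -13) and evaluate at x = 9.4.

Lagrange interpolation formula:
P(x) = Σ yᵢ × Lᵢ(x)
where Lᵢ(x) = Π_{j≠i} (x - xⱼ)/(xᵢ - xⱼ)

L_0(9.4) = (9.4 - 5)/(2 - 5) × (9.4 - 8)/(2 - 8) × (9.4 - 11)/(2 - 11) = 0.060840
L_1(9.4) = (9.4 - 2)/(5 - 2) × (9.4 - 8)/(5 - 8) × (9.4 - 11)/(5 - 11) = -0.306963
L_2(9.4) = (9.4 - 2)/(8 - 2) × (9.4 - 5)/(8 - 5) × (9.4 - 11)/(8 - 11) = 0.964741
L_3(9.4) = (9.4 - 2)/(11 - 2) × (9.4 - 5)/(11 - 5) × (9.4 - 8)/(11 - 8) = 0.281383

P(9.4) = 11×L_0(9.4) + 1×L_1(9.4) + (-14)×L_2(9.4) + (-13)×L_3(9.4)
P(9.4) = -16.802074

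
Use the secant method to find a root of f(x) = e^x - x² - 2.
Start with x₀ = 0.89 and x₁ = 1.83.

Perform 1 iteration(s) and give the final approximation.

f(x) = e^x - x² - 2
x₀ = 0.89, x₁ = 1.83

Secant formula: x_{n+1} = x_n - f(x_n)(x_n - x_{n-1})/(f(x_n) - f(x_{n-1}))

Iteration 1:
  f(0.890000) = -0.356970
  f(1.830000) = 0.884987
  x_2 = 1.830000 - 0.884987×(1.830000 - 0.890000)/(0.884987 - (-0.356970))
       = 1.160180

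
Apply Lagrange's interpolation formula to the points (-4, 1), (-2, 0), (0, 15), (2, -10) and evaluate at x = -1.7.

Lagrange interpolation formula:
P(x) = Σ yᵢ × Lᵢ(x)
where Lᵢ(x) = Π_{j≠i} (x - xⱼ)/(xᵢ - xⱼ)

L_0(-1.7) = (-1.7 - (-2))/(-4 - (-2)) × (-1.7 - 0)/(-4 - 0) × (-1.7 - 2)/(-4 - 2) = -0.039313
L_1(-1.7) = (-1.7 - (-4))/(-2 - (-4)) × (-1.7 - 0)/(-2 - 0) × (-1.7 - 2)/(-2 - 2) = 0.904187
L_2(-1.7) = (-1.7 - (-4))/(0 - (-4)) × (-1.7 - (-2))/(0 - (-2)) × (-1.7 - 2)/(0 - 2) = 0.159563
L_3(-1.7) = (-1.7 - (-4))/(2 - (-4)) × (-1.7 - (-2))/(2 - (-2)) × (-1.7 - 0)/(2 - 0) = -0.024438

P(-1.7) = 1×L_0(-1.7) + 0×L_1(-1.7) + 15×L_2(-1.7) + (-10)×L_3(-1.7)
P(-1.7) = 2.598500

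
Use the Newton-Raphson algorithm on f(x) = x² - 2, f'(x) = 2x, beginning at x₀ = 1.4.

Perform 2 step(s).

f(x) = x² - 2
f'(x) = 2x
x₀ = 1.4

Newton-Raphson formula: x_{n+1} = x_n - f(x_n)/f'(x_n)

Iteration 1:
  f(1.400000) = -0.040000
  f'(1.400000) = 2.800000
  x_1 = 1.400000 - (-0.040000)/2.800000 = 1.414286
Iteration 2:
  f(1.414286) = 0.000204
  f'(1.414286) = 2.828571
  x_2 = 1.414286 - 0.000204/2.828571 = 1.414214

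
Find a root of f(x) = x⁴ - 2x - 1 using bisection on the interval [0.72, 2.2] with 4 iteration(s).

f(x) = x⁴ - 2x - 1
Initial interval: [0.72, 2.2]

Iteration 1:
  c_1 = (0.720000 + 2.200000)/2 = 1.460000
  f(c_1) = f(1.460000) = 0.623719
  f(a) × f(c) < 0, new interval: [0.720000, 1.460000]
Iteration 2:
  c_2 = (0.720000 + 1.460000)/2 = 1.090000
  f(c_2) = f(1.090000) = -1.768418
  f(a) × f(c) ≥ 0, new interval: [1.090000, 1.460000]
Iteration 3:
  c_3 = (1.090000 + 1.460000)/2 = 1.275000
  f(c_3) = f(1.275000) = -0.907343
  f(a) × f(c) ≥ 0, new interval: [1.275000, 1.460000]
Iteration 4:
  c_4 = (1.275000 + 1.460000)/2 = 1.367500
  f(c_4) = f(1.367500) = -0.237890
  f(a) × f(c) ≥ 0, new interval: [1.367500, 1.460000]

After 4 iteration(s), the approximation is c_4 = 1.367500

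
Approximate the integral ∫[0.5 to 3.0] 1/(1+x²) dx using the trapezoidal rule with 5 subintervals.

f(x) = 1/(1+x²)
a = 0.5, b = 3.0, n = 5
h = (b - a)/n = 0.500000

Trapezoidal rule: (h/2)[f(x₀) + 2f(x₁) + 2f(x₂) + ... + f(xₙ)]

x_0 = 0.5000, f(x_0) = 0.800000, coefficient = 1
x_1 = 1.0000, f(x_1) = 0.500000, coefficient = 2
x_2 = 1.5000, f(x_2) = 0.307692, coefficient = 2
x_3 = 2.0000, f(x_3) = 0.200000, coefficient = 2
x_4 = 2.5000, f(x_4) = 0.137931, coefficient = 2
x_5 = 3.0000, f(x_5) = 0.100000, coefficient = 1

I ≈ (0.500000/2) × 3.191247 = 0.797812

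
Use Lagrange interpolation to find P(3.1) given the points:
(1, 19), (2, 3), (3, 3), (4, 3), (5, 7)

Lagrange interpolation formula:
P(x) = Σ yᵢ × Lᵢ(x)
where Lᵢ(x) = Π_{j≠i} (x - xⱼ)/(xᵢ - xⱼ)

L_0(3.1) = (3.1 - 2)/(1 - 2) × (3.1 - 3)/(1 - 3) × (3.1 - 4)/(1 - 4) × (3.1 - 5)/(1 - 5) = 0.007838
L_1(3.1) = (3.1 - 1)/(2 - 1) × (3.1 - 3)/(2 - 3) × (3.1 - 4)/(2 - 4) × (3.1 - 5)/(2 - 5) = -0.059850
L_2(3.1) = (3.1 - 1)/(3 - 1) × (3.1 - 2)/(3 - 2) × (3.1 - 4)/(3 - 4) × (3.1 - 5)/(3 - 5) = 0.987525
L_3(3.1) = (3.1 - 1)/(4 - 1) × (3.1 - 2)/(4 - 2) × (3.1 - 3)/(4 - 3) × (3.1 - 5)/(4 - 5) = 0.073150
L_4(3.1) = (3.1 - 1)/(5 - 1) × (3.1 - 2)/(5 - 2) × (3.1 - 3)/(5 - 3) × (3.1 - 4)/(5 - 4) = -0.008663

P(3.1) = 19×L_0(3.1) + 3×L_1(3.1) + 3×L_2(3.1) + 3×L_3(3.1) + 7×L_4(3.1)
P(3.1) = 3.090750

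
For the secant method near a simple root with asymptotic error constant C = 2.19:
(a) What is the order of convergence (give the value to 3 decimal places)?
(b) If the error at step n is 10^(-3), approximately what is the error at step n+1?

(a) Secant method has superlinear convergence with order φ = (1+√5)/2 ≈ 1.618.
    This means |e_{n+1}| ≈ C|e_n|^1.618.

(b) With |e_n| = 10^(-3) and C = 2.19:
    |e_{n+1}| ≈ 2.19 × (10^(-3))^1.618 = 2.19 × 10^(-4.85)

(a) ≈ 1.618 (golden ratio); (b) |e_{n+1}| ≈ 3.064e-05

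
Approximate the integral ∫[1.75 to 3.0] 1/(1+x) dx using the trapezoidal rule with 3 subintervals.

f(x) = 1/(1+x)
a = 1.75, b = 3.0, n = 3
h = (b - a)/n = 0.416667

Trapezoidal rule: (h/2)[f(x₀) + 2f(x₁) + 2f(x₂) + ... + f(xₙ)]

x_0 = 1.7500, f(x_0) = 0.363636, coefficient = 1
x_1 = 2.1667, f(x_1) = 0.315789, coefficient = 2
x_2 = 2.5833, f(x_2) = 0.279070, coefficient = 2
x_3 = 3.0000, f(x_3) = 0.250000, coefficient = 1

I ≈ (0.416667/2) × 1.803355 = 0.375699
Exact value: 0.374693
Error: 0.001005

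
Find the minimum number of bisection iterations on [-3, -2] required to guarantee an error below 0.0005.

We need (b-a)/2^n ≤ 0.0005
(-2 - (-3))/2^n ≤ 0.0005
1/2^n ≤ 0.0005
2^n ≥ 2000
n ≥ log₂(2000) = 10.97
n ≥ 11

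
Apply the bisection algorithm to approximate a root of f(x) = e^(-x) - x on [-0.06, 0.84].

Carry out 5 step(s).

f(x) = e^(-x) - x
Initial interval: [-0.06, 0.84]

Iteration 1:
  c_1 = (-0.060000 + 0.840000)/2 = 0.390000
  f(c_1) = f(0.390000) = 0.287057
  f(a) × f(c) ≥ 0, new interval: [0.390000, 0.840000]
Iteration 2:
  c_2 = (0.390000 + 0.840000)/2 = 0.615000
  f(c_2) = f(0.615000) = -0.074359
  f(a) × f(c) < 0, new interval: [0.390000, 0.615000]
Iteration 3:
  c_3 = (0.390000 + 0.615000)/2 = 0.502500
  f(c_3) = f(0.502500) = 0.102516
  f(a) × f(c) ≥ 0, new interval: [0.502500, 0.615000]
Iteration 4:
  c_4 = (0.502500 + 0.615000)/2 = 0.558750
  f(c_4) = f(0.558750) = 0.013174
  f(a) × f(c) ≥ 0, new interval: [0.558750, 0.615000]
Iteration 5:
  c_5 = (0.558750 + 0.615000)/2 = 0.586875
  f(c_5) = f(0.586875) = -0.030813
  f(a) × f(c) < 0, new interval: [0.558750, 0.586875]

After 5 iteration(s), the approximation is c_5 = 0.586875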